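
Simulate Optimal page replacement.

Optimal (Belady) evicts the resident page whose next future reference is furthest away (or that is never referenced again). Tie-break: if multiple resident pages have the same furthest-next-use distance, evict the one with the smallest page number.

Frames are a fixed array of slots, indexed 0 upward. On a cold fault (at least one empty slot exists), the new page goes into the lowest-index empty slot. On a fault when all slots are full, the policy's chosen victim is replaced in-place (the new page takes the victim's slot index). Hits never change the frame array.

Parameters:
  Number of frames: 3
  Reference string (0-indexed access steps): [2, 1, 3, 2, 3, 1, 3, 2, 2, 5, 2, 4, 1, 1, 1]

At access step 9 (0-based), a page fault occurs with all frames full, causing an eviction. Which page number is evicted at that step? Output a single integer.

Answer: 3

Derivation:
Step 0: ref 2 -> FAULT, frames=[2,-,-]
Step 1: ref 1 -> FAULT, frames=[2,1,-]
Step 2: ref 3 -> FAULT, frames=[2,1,3]
Step 3: ref 2 -> HIT, frames=[2,1,3]
Step 4: ref 3 -> HIT, frames=[2,1,3]
Step 5: ref 1 -> HIT, frames=[2,1,3]
Step 6: ref 3 -> HIT, frames=[2,1,3]
Step 7: ref 2 -> HIT, frames=[2,1,3]
Step 8: ref 2 -> HIT, frames=[2,1,3]
Step 9: ref 5 -> FAULT, evict 3, frames=[2,1,5]
At step 9: evicted page 3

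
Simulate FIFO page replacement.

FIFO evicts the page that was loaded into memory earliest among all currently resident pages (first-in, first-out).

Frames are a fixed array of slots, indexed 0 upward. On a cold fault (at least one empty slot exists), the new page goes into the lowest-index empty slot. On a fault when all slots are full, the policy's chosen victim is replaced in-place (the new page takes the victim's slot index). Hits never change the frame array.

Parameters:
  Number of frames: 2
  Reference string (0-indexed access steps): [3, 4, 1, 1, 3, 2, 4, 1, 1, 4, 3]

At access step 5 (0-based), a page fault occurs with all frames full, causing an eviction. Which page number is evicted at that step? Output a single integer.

Answer: 1

Derivation:
Step 0: ref 3 -> FAULT, frames=[3,-]
Step 1: ref 4 -> FAULT, frames=[3,4]
Step 2: ref 1 -> FAULT, evict 3, frames=[1,4]
Step 3: ref 1 -> HIT, frames=[1,4]
Step 4: ref 3 -> FAULT, evict 4, frames=[1,3]
Step 5: ref 2 -> FAULT, evict 1, frames=[2,3]
At step 5: evicted page 1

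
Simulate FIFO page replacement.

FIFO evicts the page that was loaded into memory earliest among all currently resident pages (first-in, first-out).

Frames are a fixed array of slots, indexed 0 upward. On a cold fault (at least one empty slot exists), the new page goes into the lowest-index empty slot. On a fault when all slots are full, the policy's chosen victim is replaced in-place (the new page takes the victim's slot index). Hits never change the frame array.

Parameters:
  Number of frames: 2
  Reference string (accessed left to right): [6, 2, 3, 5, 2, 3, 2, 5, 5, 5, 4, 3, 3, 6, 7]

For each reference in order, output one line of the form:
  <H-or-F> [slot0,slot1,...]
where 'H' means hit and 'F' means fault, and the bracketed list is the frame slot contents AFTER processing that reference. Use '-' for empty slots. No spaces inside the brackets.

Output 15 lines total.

F [6,-]
F [6,2]
F [3,2]
F [3,5]
F [2,5]
F [2,3]
H [2,3]
F [5,3]
H [5,3]
H [5,3]
F [5,4]
F [3,4]
H [3,4]
F [3,6]
F [7,6]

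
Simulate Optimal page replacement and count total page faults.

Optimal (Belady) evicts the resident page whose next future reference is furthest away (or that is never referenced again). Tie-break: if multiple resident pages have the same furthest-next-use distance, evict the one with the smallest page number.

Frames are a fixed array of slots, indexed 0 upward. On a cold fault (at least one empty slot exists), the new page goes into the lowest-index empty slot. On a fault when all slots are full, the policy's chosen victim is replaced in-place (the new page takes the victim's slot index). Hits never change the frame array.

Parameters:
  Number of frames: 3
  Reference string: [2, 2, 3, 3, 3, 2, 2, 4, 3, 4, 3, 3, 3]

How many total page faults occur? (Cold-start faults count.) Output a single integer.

Step 0: ref 2 → FAULT, frames=[2,-,-]
Step 1: ref 2 → HIT, frames=[2,-,-]
Step 2: ref 3 → FAULT, frames=[2,3,-]
Step 3: ref 3 → HIT, frames=[2,3,-]
Step 4: ref 3 → HIT, frames=[2,3,-]
Step 5: ref 2 → HIT, frames=[2,3,-]
Step 6: ref 2 → HIT, frames=[2,3,-]
Step 7: ref 4 → FAULT, frames=[2,3,4]
Step 8: ref 3 → HIT, frames=[2,3,4]
Step 9: ref 4 → HIT, frames=[2,3,4]
Step 10: ref 3 → HIT, frames=[2,3,4]
Step 11: ref 3 → HIT, frames=[2,3,4]
Step 12: ref 3 → HIT, frames=[2,3,4]
Total faults: 3

Answer: 3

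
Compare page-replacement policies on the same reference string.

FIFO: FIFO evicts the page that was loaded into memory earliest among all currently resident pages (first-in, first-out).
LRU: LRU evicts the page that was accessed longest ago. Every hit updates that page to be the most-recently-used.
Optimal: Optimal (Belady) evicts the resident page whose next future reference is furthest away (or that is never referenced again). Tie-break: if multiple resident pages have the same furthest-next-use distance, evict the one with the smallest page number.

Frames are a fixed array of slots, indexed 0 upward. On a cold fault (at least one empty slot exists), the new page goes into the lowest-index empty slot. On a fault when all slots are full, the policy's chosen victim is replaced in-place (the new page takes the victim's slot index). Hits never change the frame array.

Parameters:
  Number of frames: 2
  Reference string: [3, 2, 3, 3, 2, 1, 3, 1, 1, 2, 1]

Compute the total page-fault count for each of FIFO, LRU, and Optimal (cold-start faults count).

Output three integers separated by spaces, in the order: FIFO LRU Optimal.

Answer: 6 5 4

Derivation:
--- FIFO ---
  step 0: ref 3 -> FAULT, frames=[3,-] (faults so far: 1)
  step 1: ref 2 -> FAULT, frames=[3,2] (faults so far: 2)
  step 2: ref 3 -> HIT, frames=[3,2] (faults so far: 2)
  step 3: ref 3 -> HIT, frames=[3,2] (faults so far: 2)
  step 4: ref 2 -> HIT, frames=[3,2] (faults so far: 2)
  step 5: ref 1 -> FAULT, evict 3, frames=[1,2] (faults so far: 3)
  step 6: ref 3 -> FAULT, evict 2, frames=[1,3] (faults so far: 4)
  step 7: ref 1 -> HIT, frames=[1,3] (faults so far: 4)
  step 8: ref 1 -> HIT, frames=[1,3] (faults so far: 4)
  step 9: ref 2 -> FAULT, evict 1, frames=[2,3] (faults so far: 5)
  step 10: ref 1 -> FAULT, evict 3, frames=[2,1] (faults so far: 6)
  FIFO total faults: 6
--- LRU ---
  step 0: ref 3 -> FAULT, frames=[3,-] (faults so far: 1)
  step 1: ref 2 -> FAULT, frames=[3,2] (faults so far: 2)
  step 2: ref 3 -> HIT, frames=[3,2] (faults so far: 2)
  step 3: ref 3 -> HIT, frames=[3,2] (faults so far: 2)
  step 4: ref 2 -> HIT, frames=[3,2] (faults so far: 2)
  step 5: ref 1 -> FAULT, evict 3, frames=[1,2] (faults so far: 3)
  step 6: ref 3 -> FAULT, evict 2, frames=[1,3] (faults so far: 4)
  step 7: ref 1 -> HIT, frames=[1,3] (faults so far: 4)
  step 8: ref 1 -> HIT, frames=[1,3] (faults so far: 4)
  step 9: ref 2 -> FAULT, evict 3, frames=[1,2] (faults so far: 5)
  step 10: ref 1 -> HIT, frames=[1,2] (faults so far: 5)
  LRU total faults: 5
--- Optimal ---
  step 0: ref 3 -> FAULT, frames=[3,-] (faults so far: 1)
  step 1: ref 2 -> FAULT, frames=[3,2] (faults so far: 2)
  step 2: ref 3 -> HIT, frames=[3,2] (faults so far: 2)
  step 3: ref 3 -> HIT, frames=[3,2] (faults so far: 2)
  step 4: ref 2 -> HIT, frames=[3,2] (faults so far: 2)
  step 5: ref 1 -> FAULT, evict 2, frames=[3,1] (faults so far: 3)
  step 6: ref 3 -> HIT, frames=[3,1] (faults so far: 3)
  step 7: ref 1 -> HIT, frames=[3,1] (faults so far: 3)
  step 8: ref 1 -> HIT, frames=[3,1] (faults so far: 3)
  step 9: ref 2 -> FAULT, evict 3, frames=[2,1] (faults so far: 4)
  step 10: ref 1 -> HIT, frames=[2,1] (faults so far: 4)
  Optimal total faults: 4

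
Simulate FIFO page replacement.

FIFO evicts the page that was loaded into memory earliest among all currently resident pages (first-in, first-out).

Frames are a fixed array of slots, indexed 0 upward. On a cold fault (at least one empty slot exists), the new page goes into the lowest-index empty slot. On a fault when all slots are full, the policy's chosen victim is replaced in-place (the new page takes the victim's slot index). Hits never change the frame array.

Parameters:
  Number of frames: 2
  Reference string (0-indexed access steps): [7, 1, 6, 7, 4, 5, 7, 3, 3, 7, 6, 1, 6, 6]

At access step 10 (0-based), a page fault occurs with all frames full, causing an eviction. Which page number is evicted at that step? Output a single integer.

Step 0: ref 7 -> FAULT, frames=[7,-]
Step 1: ref 1 -> FAULT, frames=[7,1]
Step 2: ref 6 -> FAULT, evict 7, frames=[6,1]
Step 3: ref 7 -> FAULT, evict 1, frames=[6,7]
Step 4: ref 4 -> FAULT, evict 6, frames=[4,7]
Step 5: ref 5 -> FAULT, evict 7, frames=[4,5]
Step 6: ref 7 -> FAULT, evict 4, frames=[7,5]
Step 7: ref 3 -> FAULT, evict 5, frames=[7,3]
Step 8: ref 3 -> HIT, frames=[7,3]
Step 9: ref 7 -> HIT, frames=[7,3]
Step 10: ref 6 -> FAULT, evict 7, frames=[6,3]
At step 10: evicted page 7

Answer: 7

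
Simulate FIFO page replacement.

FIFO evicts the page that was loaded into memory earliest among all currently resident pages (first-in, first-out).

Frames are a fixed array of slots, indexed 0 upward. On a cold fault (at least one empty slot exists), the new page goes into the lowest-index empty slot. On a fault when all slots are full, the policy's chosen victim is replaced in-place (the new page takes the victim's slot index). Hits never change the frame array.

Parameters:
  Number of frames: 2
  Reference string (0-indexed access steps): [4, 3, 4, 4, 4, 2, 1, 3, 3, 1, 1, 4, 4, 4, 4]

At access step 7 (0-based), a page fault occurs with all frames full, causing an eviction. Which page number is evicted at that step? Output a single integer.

Answer: 2

Derivation:
Step 0: ref 4 -> FAULT, frames=[4,-]
Step 1: ref 3 -> FAULT, frames=[4,3]
Step 2: ref 4 -> HIT, frames=[4,3]
Step 3: ref 4 -> HIT, frames=[4,3]
Step 4: ref 4 -> HIT, frames=[4,3]
Step 5: ref 2 -> FAULT, evict 4, frames=[2,3]
Step 6: ref 1 -> FAULT, evict 3, frames=[2,1]
Step 7: ref 3 -> FAULT, evict 2, frames=[3,1]
At step 7: evicted page 2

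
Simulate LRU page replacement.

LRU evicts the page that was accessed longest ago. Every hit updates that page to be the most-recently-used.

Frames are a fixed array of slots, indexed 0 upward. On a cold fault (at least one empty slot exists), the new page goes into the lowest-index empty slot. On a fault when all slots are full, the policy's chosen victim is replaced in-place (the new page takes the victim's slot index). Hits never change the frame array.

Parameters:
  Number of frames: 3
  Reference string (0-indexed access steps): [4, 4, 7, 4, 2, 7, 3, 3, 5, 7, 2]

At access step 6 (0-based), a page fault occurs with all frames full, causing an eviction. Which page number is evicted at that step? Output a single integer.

Answer: 4

Derivation:
Step 0: ref 4 -> FAULT, frames=[4,-,-]
Step 1: ref 4 -> HIT, frames=[4,-,-]
Step 2: ref 7 -> FAULT, frames=[4,7,-]
Step 3: ref 4 -> HIT, frames=[4,7,-]
Step 4: ref 2 -> FAULT, frames=[4,7,2]
Step 5: ref 7 -> HIT, frames=[4,7,2]
Step 6: ref 3 -> FAULT, evict 4, frames=[3,7,2]
At step 6: evicted page 4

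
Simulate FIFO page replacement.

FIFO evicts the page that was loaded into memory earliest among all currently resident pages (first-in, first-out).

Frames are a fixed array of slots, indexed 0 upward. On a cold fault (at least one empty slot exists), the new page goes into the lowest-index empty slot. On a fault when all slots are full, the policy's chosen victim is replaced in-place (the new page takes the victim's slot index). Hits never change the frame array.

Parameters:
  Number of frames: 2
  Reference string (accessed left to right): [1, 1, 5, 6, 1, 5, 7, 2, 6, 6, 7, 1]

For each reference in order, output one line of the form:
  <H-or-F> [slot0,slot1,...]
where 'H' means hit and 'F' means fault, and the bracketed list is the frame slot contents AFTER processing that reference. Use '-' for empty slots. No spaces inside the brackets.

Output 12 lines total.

F [1,-]
H [1,-]
F [1,5]
F [6,5]
F [6,1]
F [5,1]
F [5,7]
F [2,7]
F [2,6]
H [2,6]
F [7,6]
F [7,1]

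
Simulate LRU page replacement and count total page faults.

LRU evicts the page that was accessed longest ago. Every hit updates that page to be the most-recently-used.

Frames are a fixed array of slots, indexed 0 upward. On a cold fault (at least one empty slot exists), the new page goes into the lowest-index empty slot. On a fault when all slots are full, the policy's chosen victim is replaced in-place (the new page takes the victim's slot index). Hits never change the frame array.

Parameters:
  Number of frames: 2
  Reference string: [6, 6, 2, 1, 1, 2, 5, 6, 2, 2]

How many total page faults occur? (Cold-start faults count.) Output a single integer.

Answer: 6

Derivation:
Step 0: ref 6 → FAULT, frames=[6,-]
Step 1: ref 6 → HIT, frames=[6,-]
Step 2: ref 2 → FAULT, frames=[6,2]
Step 3: ref 1 → FAULT (evict 6), frames=[1,2]
Step 4: ref 1 → HIT, frames=[1,2]
Step 5: ref 2 → HIT, frames=[1,2]
Step 6: ref 5 → FAULT (evict 1), frames=[5,2]
Step 7: ref 6 → FAULT (evict 2), frames=[5,6]
Step 8: ref 2 → FAULT (evict 5), frames=[2,6]
Step 9: ref 2 → HIT, frames=[2,6]
Total faults: 6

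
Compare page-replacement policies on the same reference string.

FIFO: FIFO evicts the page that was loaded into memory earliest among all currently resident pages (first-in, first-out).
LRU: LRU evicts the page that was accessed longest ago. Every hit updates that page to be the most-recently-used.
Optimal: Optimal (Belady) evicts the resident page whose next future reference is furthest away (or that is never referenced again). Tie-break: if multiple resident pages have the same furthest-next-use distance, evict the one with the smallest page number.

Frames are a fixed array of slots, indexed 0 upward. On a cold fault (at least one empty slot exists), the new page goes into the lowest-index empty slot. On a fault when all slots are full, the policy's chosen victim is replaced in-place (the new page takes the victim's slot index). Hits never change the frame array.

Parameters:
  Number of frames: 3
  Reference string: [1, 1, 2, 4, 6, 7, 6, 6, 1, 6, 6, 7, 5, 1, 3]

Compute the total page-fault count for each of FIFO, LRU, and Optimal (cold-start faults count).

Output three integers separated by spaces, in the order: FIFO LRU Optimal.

--- FIFO ---
  step 0: ref 1 -> FAULT, frames=[1,-,-] (faults so far: 1)
  step 1: ref 1 -> HIT, frames=[1,-,-] (faults so far: 1)
  step 2: ref 2 -> FAULT, frames=[1,2,-] (faults so far: 2)
  step 3: ref 4 -> FAULT, frames=[1,2,4] (faults so far: 3)
  step 4: ref 6 -> FAULT, evict 1, frames=[6,2,4] (faults so far: 4)
  step 5: ref 7 -> FAULT, evict 2, frames=[6,7,4] (faults so far: 5)
  step 6: ref 6 -> HIT, frames=[6,7,4] (faults so far: 5)
  step 7: ref 6 -> HIT, frames=[6,7,4] (faults so far: 5)
  step 8: ref 1 -> FAULT, evict 4, frames=[6,7,1] (faults so far: 6)
  step 9: ref 6 -> HIT, frames=[6,7,1] (faults so far: 6)
  step 10: ref 6 -> HIT, frames=[6,7,1] (faults so far: 6)
  step 11: ref 7 -> HIT, frames=[6,7,1] (faults so far: 6)
  step 12: ref 5 -> FAULT, evict 6, frames=[5,7,1] (faults so far: 7)
  step 13: ref 1 -> HIT, frames=[5,7,1] (faults so far: 7)
  step 14: ref 3 -> FAULT, evict 7, frames=[5,3,1] (faults so far: 8)
  FIFO total faults: 8
--- LRU ---
  step 0: ref 1 -> FAULT, frames=[1,-,-] (faults so far: 1)
  step 1: ref 1 -> HIT, frames=[1,-,-] (faults so far: 1)
  step 2: ref 2 -> FAULT, frames=[1,2,-] (faults so far: 2)
  step 3: ref 4 -> FAULT, frames=[1,2,4] (faults so far: 3)
  step 4: ref 6 -> FAULT, evict 1, frames=[6,2,4] (faults so far: 4)
  step 5: ref 7 -> FAULT, evict 2, frames=[6,7,4] (faults so far: 5)
  step 6: ref 6 -> HIT, frames=[6,7,4] (faults so far: 5)
  step 7: ref 6 -> HIT, frames=[6,7,4] (faults so far: 5)
  step 8: ref 1 -> FAULT, evict 4, frames=[6,7,1] (faults so far: 6)
  step 9: ref 6 -> HIT, frames=[6,7,1] (faults so far: 6)
  step 10: ref 6 -> HIT, frames=[6,7,1] (faults so far: 6)
  step 11: ref 7 -> HIT, frames=[6,7,1] (faults so far: 6)
  step 12: ref 5 -> FAULT, evict 1, frames=[6,7,5] (faults so far: 7)
  step 13: ref 1 -> FAULT, evict 6, frames=[1,7,5] (faults so far: 8)
  step 14: ref 3 -> FAULT, evict 7, frames=[1,3,5] (faults so far: 9)
  LRU total faults: 9
--- Optimal ---
  step 0: ref 1 -> FAULT, frames=[1,-,-] (faults so far: 1)
  step 1: ref 1 -> HIT, frames=[1,-,-] (faults so far: 1)
  step 2: ref 2 -> FAULT, frames=[1,2,-] (faults so far: 2)
  step 3: ref 4 -> FAULT, frames=[1,2,4] (faults so far: 3)
  step 4: ref 6 -> FAULT, evict 2, frames=[1,6,4] (faults so far: 4)
  step 5: ref 7 -> FAULT, evict 4, frames=[1,6,7] (faults so far: 5)
  step 6: ref 6 -> HIT, frames=[1,6,7] (faults so far: 5)
  step 7: ref 6 -> HIT, frames=[1,6,7] (faults so far: 5)
  step 8: ref 1 -> HIT, frames=[1,6,7] (faults so far: 5)
  step 9: ref 6 -> HIT, frames=[1,6,7] (faults so far: 5)
  step 10: ref 6 -> HIT, frames=[1,6,7] (faults so far: 5)
  step 11: ref 7 -> HIT, frames=[1,6,7] (faults so far: 5)
  step 12: ref 5 -> FAULT, evict 6, frames=[1,5,7] (faults so far: 6)
  step 13: ref 1 -> HIT, frames=[1,5,7] (faults so far: 6)
  step 14: ref 3 -> FAULT, evict 1, frames=[3,5,7] (faults so far: 7)
  Optimal total faults: 7

Answer: 8 9 7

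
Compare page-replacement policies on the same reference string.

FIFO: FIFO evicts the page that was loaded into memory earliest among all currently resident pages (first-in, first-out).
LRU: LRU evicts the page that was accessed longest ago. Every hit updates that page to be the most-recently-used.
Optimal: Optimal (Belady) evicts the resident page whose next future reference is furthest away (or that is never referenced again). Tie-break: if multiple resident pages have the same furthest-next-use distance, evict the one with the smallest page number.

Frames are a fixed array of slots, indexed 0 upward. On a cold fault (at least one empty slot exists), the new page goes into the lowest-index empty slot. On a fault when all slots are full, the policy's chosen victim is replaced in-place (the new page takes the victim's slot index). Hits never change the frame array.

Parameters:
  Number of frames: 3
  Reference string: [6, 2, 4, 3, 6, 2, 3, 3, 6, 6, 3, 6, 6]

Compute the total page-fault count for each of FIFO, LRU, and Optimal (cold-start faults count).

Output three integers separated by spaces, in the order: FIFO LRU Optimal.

Answer: 6 6 4

Derivation:
--- FIFO ---
  step 0: ref 6 -> FAULT, frames=[6,-,-] (faults so far: 1)
  step 1: ref 2 -> FAULT, frames=[6,2,-] (faults so far: 2)
  step 2: ref 4 -> FAULT, frames=[6,2,4] (faults so far: 3)
  step 3: ref 3 -> FAULT, evict 6, frames=[3,2,4] (faults so far: 4)
  step 4: ref 6 -> FAULT, evict 2, frames=[3,6,4] (faults so far: 5)
  step 5: ref 2 -> FAULT, evict 4, frames=[3,6,2] (faults so far: 6)
  step 6: ref 3 -> HIT, frames=[3,6,2] (faults so far: 6)
  step 7: ref 3 -> HIT, frames=[3,6,2] (faults so far: 6)
  step 8: ref 6 -> HIT, frames=[3,6,2] (faults so far: 6)
  step 9: ref 6 -> HIT, frames=[3,6,2] (faults so far: 6)
  step 10: ref 3 -> HIT, frames=[3,6,2] (faults so far: 6)
  step 11: ref 6 -> HIT, frames=[3,6,2] (faults so far: 6)
  step 12: ref 6 -> HIT, frames=[3,6,2] (faults so far: 6)
  FIFO total faults: 6
--- LRU ---
  step 0: ref 6 -> FAULT, frames=[6,-,-] (faults so far: 1)
  step 1: ref 2 -> FAULT, frames=[6,2,-] (faults so far: 2)
  step 2: ref 4 -> FAULT, frames=[6,2,4] (faults so far: 3)
  step 3: ref 3 -> FAULT, evict 6, frames=[3,2,4] (faults so far: 4)
  step 4: ref 6 -> FAULT, evict 2, frames=[3,6,4] (faults so far: 5)
  step 5: ref 2 -> FAULT, evict 4, frames=[3,6,2] (faults so far: 6)
  step 6: ref 3 -> HIT, frames=[3,6,2] (faults so far: 6)
  step 7: ref 3 -> HIT, frames=[3,6,2] (faults so far: 6)
  step 8: ref 6 -> HIT, frames=[3,6,2] (faults so far: 6)
  step 9: ref 6 -> HIT, frames=[3,6,2] (faults so far: 6)
  step 10: ref 3 -> HIT, frames=[3,6,2] (faults so far: 6)
  step 11: ref 6 -> HIT, frames=[3,6,2] (faults so far: 6)
  step 12: ref 6 -> HIT, frames=[3,6,2] (faults so far: 6)
  LRU total faults: 6
--- Optimal ---
  step 0: ref 6 -> FAULT, frames=[6,-,-] (faults so far: 1)
  step 1: ref 2 -> FAULT, frames=[6,2,-] (faults so far: 2)
  step 2: ref 4 -> FAULT, frames=[6,2,4] (faults so far: 3)
  step 3: ref 3 -> FAULT, evict 4, frames=[6,2,3] (faults so far: 4)
  step 4: ref 6 -> HIT, frames=[6,2,3] (faults so far: 4)
  step 5: ref 2 -> HIT, frames=[6,2,3] (faults so far: 4)
  step 6: ref 3 -> HIT, frames=[6,2,3] (faults so far: 4)
  step 7: ref 3 -> HIT, frames=[6,2,3] (faults so far: 4)
  step 8: ref 6 -> HIT, frames=[6,2,3] (faults so far: 4)
  step 9: ref 6 -> HIT, frames=[6,2,3] (faults so far: 4)
  step 10: ref 3 -> HIT, frames=[6,2,3] (faults so far: 4)
  step 11: ref 6 -> HIT, frames=[6,2,3] (faults so far: 4)
  step 12: ref 6 -> HIT, frames=[6,2,3] (faults so far: 4)
  Optimal total faults: 4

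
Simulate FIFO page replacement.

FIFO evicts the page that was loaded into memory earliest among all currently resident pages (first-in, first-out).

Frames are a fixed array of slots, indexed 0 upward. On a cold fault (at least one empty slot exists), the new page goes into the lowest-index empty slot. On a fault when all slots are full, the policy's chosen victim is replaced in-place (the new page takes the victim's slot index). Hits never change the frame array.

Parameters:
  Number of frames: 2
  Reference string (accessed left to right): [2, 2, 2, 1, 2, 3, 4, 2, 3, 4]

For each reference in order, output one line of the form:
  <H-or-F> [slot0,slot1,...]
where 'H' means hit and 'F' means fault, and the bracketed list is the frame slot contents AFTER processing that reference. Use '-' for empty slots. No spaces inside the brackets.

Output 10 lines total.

F [2,-]
H [2,-]
H [2,-]
F [2,1]
H [2,1]
F [3,1]
F [3,4]
F [2,4]
F [2,3]
F [4,3]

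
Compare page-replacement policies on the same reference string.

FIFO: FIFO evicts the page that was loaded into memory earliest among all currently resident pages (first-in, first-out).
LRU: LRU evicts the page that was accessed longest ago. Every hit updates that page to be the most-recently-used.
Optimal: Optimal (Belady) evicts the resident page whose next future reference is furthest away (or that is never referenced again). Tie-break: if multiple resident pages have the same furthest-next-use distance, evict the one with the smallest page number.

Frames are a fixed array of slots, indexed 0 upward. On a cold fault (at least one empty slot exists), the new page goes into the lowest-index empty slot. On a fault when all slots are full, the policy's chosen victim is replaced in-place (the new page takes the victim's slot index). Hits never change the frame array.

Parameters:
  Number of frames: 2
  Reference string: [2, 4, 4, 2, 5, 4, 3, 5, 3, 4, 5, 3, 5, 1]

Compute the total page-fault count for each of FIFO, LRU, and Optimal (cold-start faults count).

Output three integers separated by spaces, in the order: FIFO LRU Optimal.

Answer: 8 10 7

Derivation:
--- FIFO ---
  step 0: ref 2 -> FAULT, frames=[2,-] (faults so far: 1)
  step 1: ref 4 -> FAULT, frames=[2,4] (faults so far: 2)
  step 2: ref 4 -> HIT, frames=[2,4] (faults so far: 2)
  step 3: ref 2 -> HIT, frames=[2,4] (faults so far: 2)
  step 4: ref 5 -> FAULT, evict 2, frames=[5,4] (faults so far: 3)
  step 5: ref 4 -> HIT, frames=[5,4] (faults so far: 3)
  step 6: ref 3 -> FAULT, evict 4, frames=[5,3] (faults so far: 4)
  step 7: ref 5 -> HIT, frames=[5,3] (faults so far: 4)
  step 8: ref 3 -> HIT, frames=[5,3] (faults so far: 4)
  step 9: ref 4 -> FAULT, evict 5, frames=[4,3] (faults so far: 5)
  step 10: ref 5 -> FAULT, evict 3, frames=[4,5] (faults so far: 6)
  step 11: ref 3 -> FAULT, evict 4, frames=[3,5] (faults so far: 7)
  step 12: ref 5 -> HIT, frames=[3,5] (faults so far: 7)
  step 13: ref 1 -> FAULT, evict 5, frames=[3,1] (faults so far: 8)
  FIFO total faults: 8
--- LRU ---
  step 0: ref 2 -> FAULT, frames=[2,-] (faults so far: 1)
  step 1: ref 4 -> FAULT, frames=[2,4] (faults so far: 2)
  step 2: ref 4 -> HIT, frames=[2,4] (faults so far: 2)
  step 3: ref 2 -> HIT, frames=[2,4] (faults so far: 2)
  step 4: ref 5 -> FAULT, evict 4, frames=[2,5] (faults so far: 3)
  step 5: ref 4 -> FAULT, evict 2, frames=[4,5] (faults so far: 4)
  step 6: ref 3 -> FAULT, evict 5, frames=[4,3] (faults so far: 5)
  step 7: ref 5 -> FAULT, evict 4, frames=[5,3] (faults so far: 6)
  step 8: ref 3 -> HIT, frames=[5,3] (faults so far: 6)
  step 9: ref 4 -> FAULT, evict 5, frames=[4,3] (faults so far: 7)
  step 10: ref 5 -> FAULT, evict 3, frames=[4,5] (faults so far: 8)
  step 11: ref 3 -> FAULT, evict 4, frames=[3,5] (faults so far: 9)
  step 12: ref 5 -> HIT, frames=[3,5] (faults so far: 9)
  step 13: ref 1 -> FAULT, evict 3, frames=[1,5] (faults so far: 10)
  LRU total faults: 10
--- Optimal ---
  step 0: ref 2 -> FAULT, frames=[2,-] (faults so far: 1)
  step 1: ref 4 -> FAULT, frames=[2,4] (faults so far: 2)
  step 2: ref 4 -> HIT, frames=[2,4] (faults so far: 2)
  step 3: ref 2 -> HIT, frames=[2,4] (faults so far: 2)
  step 4: ref 5 -> FAULT, evict 2, frames=[5,4] (faults so far: 3)
  step 5: ref 4 -> HIT, frames=[5,4] (faults so far: 3)
  step 6: ref 3 -> FAULT, evict 4, frames=[5,3] (faults so far: 4)
  step 7: ref 5 -> HIT, frames=[5,3] (faults so far: 4)
  step 8: ref 3 -> HIT, frames=[5,3] (faults so far: 4)
  step 9: ref 4 -> FAULT, evict 3, frames=[5,4] (faults so far: 5)
  step 10: ref 5 -> HIT, frames=[5,4] (faults so far: 5)
  step 11: ref 3 -> FAULT, evict 4, frames=[5,3] (faults so far: 6)
  step 12: ref 5 -> HIT, frames=[5,3] (faults so far: 6)
  step 13: ref 1 -> FAULT, evict 3, frames=[5,1] (faults so far: 7)
  Optimal total faults: 7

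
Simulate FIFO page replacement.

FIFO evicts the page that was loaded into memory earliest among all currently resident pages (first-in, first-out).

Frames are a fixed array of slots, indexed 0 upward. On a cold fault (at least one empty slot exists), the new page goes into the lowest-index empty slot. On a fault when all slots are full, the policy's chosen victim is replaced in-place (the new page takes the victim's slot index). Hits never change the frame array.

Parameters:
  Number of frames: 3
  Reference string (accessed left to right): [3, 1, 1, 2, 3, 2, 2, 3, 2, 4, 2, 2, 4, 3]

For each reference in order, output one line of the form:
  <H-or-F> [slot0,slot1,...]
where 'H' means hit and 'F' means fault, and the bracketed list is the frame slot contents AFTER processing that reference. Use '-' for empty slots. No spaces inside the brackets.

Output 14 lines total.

F [3,-,-]
F [3,1,-]
H [3,1,-]
F [3,1,2]
H [3,1,2]
H [3,1,2]
H [3,1,2]
H [3,1,2]
H [3,1,2]
F [4,1,2]
H [4,1,2]
H [4,1,2]
H [4,1,2]
F [4,3,2]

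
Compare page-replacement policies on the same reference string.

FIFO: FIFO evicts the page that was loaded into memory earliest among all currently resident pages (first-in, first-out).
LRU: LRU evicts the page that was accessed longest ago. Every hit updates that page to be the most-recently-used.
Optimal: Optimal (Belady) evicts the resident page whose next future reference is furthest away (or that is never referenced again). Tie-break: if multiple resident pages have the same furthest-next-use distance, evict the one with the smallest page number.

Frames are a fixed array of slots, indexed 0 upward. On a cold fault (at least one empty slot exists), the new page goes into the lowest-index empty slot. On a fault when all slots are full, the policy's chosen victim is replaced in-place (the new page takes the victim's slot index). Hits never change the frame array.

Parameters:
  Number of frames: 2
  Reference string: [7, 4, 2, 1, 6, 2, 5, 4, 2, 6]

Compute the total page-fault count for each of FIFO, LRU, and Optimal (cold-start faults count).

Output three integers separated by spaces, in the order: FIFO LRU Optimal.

--- FIFO ---
  step 0: ref 7 -> FAULT, frames=[7,-] (faults so far: 1)
  step 1: ref 4 -> FAULT, frames=[7,4] (faults so far: 2)
  step 2: ref 2 -> FAULT, evict 7, frames=[2,4] (faults so far: 3)
  step 3: ref 1 -> FAULT, evict 4, frames=[2,1] (faults so far: 4)
  step 4: ref 6 -> FAULT, evict 2, frames=[6,1] (faults so far: 5)
  step 5: ref 2 -> FAULT, evict 1, frames=[6,2] (faults so far: 6)
  step 6: ref 5 -> FAULT, evict 6, frames=[5,2] (faults so far: 7)
  step 7: ref 4 -> FAULT, evict 2, frames=[5,4] (faults so far: 8)
  step 8: ref 2 -> FAULT, evict 5, frames=[2,4] (faults so far: 9)
  step 9: ref 6 -> FAULT, evict 4, frames=[2,6] (faults so far: 10)
  FIFO total faults: 10
--- LRU ---
  step 0: ref 7 -> FAULT, frames=[7,-] (faults so far: 1)
  step 1: ref 4 -> FAULT, frames=[7,4] (faults so far: 2)
  step 2: ref 2 -> FAULT, evict 7, frames=[2,4] (faults so far: 3)
  step 3: ref 1 -> FAULT, evict 4, frames=[2,1] (faults so far: 4)
  step 4: ref 6 -> FAULT, evict 2, frames=[6,1] (faults so far: 5)
  step 5: ref 2 -> FAULT, evict 1, frames=[6,2] (faults so far: 6)
  step 6: ref 5 -> FAULT, evict 6, frames=[5,2] (faults so far: 7)
  step 7: ref 4 -> FAULT, evict 2, frames=[5,4] (faults so far: 8)
  step 8: ref 2 -> FAULT, evict 5, frames=[2,4] (faults so far: 9)
  step 9: ref 6 -> FAULT, evict 4, frames=[2,6] (faults so far: 10)
  LRU total faults: 10
--- Optimal ---
  step 0: ref 7 -> FAULT, frames=[7,-] (faults so far: 1)
  step 1: ref 4 -> FAULT, frames=[7,4] (faults so far: 2)
  step 2: ref 2 -> FAULT, evict 7, frames=[2,4] (faults so far: 3)
  step 3: ref 1 -> FAULT, evict 4, frames=[2,1] (faults so far: 4)
  step 4: ref 6 -> FAULT, evict 1, frames=[2,6] (faults so far: 5)
  step 5: ref 2 -> HIT, frames=[2,6] (faults so far: 5)
  step 6: ref 5 -> FAULT, evict 6, frames=[2,5] (faults so far: 6)
  step 7: ref 4 -> FAULT, evict 5, frames=[2,4] (faults so far: 7)
  step 8: ref 2 -> HIT, frames=[2,4] (faults so far: 7)
  step 9: ref 6 -> FAULT, evict 2, frames=[6,4] (faults so far: 8)
  Optimal total faults: 8

Answer: 10 10 8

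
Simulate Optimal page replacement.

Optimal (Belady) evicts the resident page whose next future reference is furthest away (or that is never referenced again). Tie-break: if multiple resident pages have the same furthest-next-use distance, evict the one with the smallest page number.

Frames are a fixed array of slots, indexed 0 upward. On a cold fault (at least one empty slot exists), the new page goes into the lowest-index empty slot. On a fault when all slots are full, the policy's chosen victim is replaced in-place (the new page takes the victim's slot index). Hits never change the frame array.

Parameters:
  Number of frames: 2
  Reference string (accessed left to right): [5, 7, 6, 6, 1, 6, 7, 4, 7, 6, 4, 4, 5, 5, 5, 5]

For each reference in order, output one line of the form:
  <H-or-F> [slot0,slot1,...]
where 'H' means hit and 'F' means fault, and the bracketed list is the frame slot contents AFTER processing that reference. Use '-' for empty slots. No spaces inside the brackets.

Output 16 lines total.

F [5,-]
F [5,7]
F [6,7]
H [6,7]
F [6,1]
H [6,1]
F [6,7]
F [4,7]
H [4,7]
F [4,6]
H [4,6]
H [4,6]
F [5,6]
H [5,6]
H [5,6]
H [5,6]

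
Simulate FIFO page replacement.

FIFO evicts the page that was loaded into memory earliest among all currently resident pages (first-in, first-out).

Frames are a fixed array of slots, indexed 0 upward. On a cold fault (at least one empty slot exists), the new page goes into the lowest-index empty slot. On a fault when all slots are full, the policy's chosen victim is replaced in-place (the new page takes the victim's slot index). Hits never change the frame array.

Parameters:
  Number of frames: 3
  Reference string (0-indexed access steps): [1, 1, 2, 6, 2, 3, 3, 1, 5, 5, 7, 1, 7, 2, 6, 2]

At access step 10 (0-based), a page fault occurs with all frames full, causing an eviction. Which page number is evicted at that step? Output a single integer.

Answer: 3

Derivation:
Step 0: ref 1 -> FAULT, frames=[1,-,-]
Step 1: ref 1 -> HIT, frames=[1,-,-]
Step 2: ref 2 -> FAULT, frames=[1,2,-]
Step 3: ref 6 -> FAULT, frames=[1,2,6]
Step 4: ref 2 -> HIT, frames=[1,2,6]
Step 5: ref 3 -> FAULT, evict 1, frames=[3,2,6]
Step 6: ref 3 -> HIT, frames=[3,2,6]
Step 7: ref 1 -> FAULT, evict 2, frames=[3,1,6]
Step 8: ref 5 -> FAULT, evict 6, frames=[3,1,5]
Step 9: ref 5 -> HIT, frames=[3,1,5]
Step 10: ref 7 -> FAULT, evict 3, frames=[7,1,5]
At step 10: evicted page 3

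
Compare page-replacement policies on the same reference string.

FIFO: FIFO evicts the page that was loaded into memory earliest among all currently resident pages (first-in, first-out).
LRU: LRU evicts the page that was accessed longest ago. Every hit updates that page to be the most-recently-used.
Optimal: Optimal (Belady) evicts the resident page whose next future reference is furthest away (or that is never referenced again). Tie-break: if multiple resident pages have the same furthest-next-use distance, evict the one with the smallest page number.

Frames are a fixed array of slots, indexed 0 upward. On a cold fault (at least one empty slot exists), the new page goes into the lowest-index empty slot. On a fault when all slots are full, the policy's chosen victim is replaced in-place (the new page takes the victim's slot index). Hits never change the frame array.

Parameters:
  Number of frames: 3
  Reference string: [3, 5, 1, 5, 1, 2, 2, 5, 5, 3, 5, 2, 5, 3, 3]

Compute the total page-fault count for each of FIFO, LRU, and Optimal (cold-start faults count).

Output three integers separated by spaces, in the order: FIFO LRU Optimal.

Answer: 6 5 4

Derivation:
--- FIFO ---
  step 0: ref 3 -> FAULT, frames=[3,-,-] (faults so far: 1)
  step 1: ref 5 -> FAULT, frames=[3,5,-] (faults so far: 2)
  step 2: ref 1 -> FAULT, frames=[3,5,1] (faults so far: 3)
  step 3: ref 5 -> HIT, frames=[3,5,1] (faults so far: 3)
  step 4: ref 1 -> HIT, frames=[3,5,1] (faults so far: 3)
  step 5: ref 2 -> FAULT, evict 3, frames=[2,5,1] (faults so far: 4)
  step 6: ref 2 -> HIT, frames=[2,5,1] (faults so far: 4)
  step 7: ref 5 -> HIT, frames=[2,5,1] (faults so far: 4)
  step 8: ref 5 -> HIT, frames=[2,5,1] (faults so far: 4)
  step 9: ref 3 -> FAULT, evict 5, frames=[2,3,1] (faults so far: 5)
  step 10: ref 5 -> FAULT, evict 1, frames=[2,3,5] (faults so far: 6)
  step 11: ref 2 -> HIT, frames=[2,3,5] (faults so far: 6)
  step 12: ref 5 -> HIT, frames=[2,3,5] (faults so far: 6)
  step 13: ref 3 -> HIT, frames=[2,3,5] (faults so far: 6)
  step 14: ref 3 -> HIT, frames=[2,3,5] (faults so far: 6)
  FIFO total faults: 6
--- LRU ---
  step 0: ref 3 -> FAULT, frames=[3,-,-] (faults so far: 1)
  step 1: ref 5 -> FAULT, frames=[3,5,-] (faults so far: 2)
  step 2: ref 1 -> FAULT, frames=[3,5,1] (faults so far: 3)
  step 3: ref 5 -> HIT, frames=[3,5,1] (faults so far: 3)
  step 4: ref 1 -> HIT, frames=[3,5,1] (faults so far: 3)
  step 5: ref 2 -> FAULT, evict 3, frames=[2,5,1] (faults so far: 4)
  step 6: ref 2 -> HIT, frames=[2,5,1] (faults so far: 4)
  step 7: ref 5 -> HIT, frames=[2,5,1] (faults so far: 4)
  step 8: ref 5 -> HIT, frames=[2,5,1] (faults so far: 4)
  step 9: ref 3 -> FAULT, evict 1, frames=[2,5,3] (faults so far: 5)
  step 10: ref 5 -> HIT, frames=[2,5,3] (faults so far: 5)
  step 11: ref 2 -> HIT, frames=[2,5,3] (faults so far: 5)
  step 12: ref 5 -> HIT, frames=[2,5,3] (faults so far: 5)
  step 13: ref 3 -> HIT, frames=[2,5,3] (faults so far: 5)
  step 14: ref 3 -> HIT, frames=[2,5,3] (faults so far: 5)
  LRU total faults: 5
--- Optimal ---
  step 0: ref 3 -> FAULT, frames=[3,-,-] (faults so far: 1)
  step 1: ref 5 -> FAULT, frames=[3,5,-] (faults so far: 2)
  step 2: ref 1 -> FAULT, frames=[3,5,1] (faults so far: 3)
  step 3: ref 5 -> HIT, frames=[3,5,1] (faults so far: 3)
  step 4: ref 1 -> HIT, frames=[3,5,1] (faults so far: 3)
  step 5: ref 2 -> FAULT, evict 1, frames=[3,5,2] (faults so far: 4)
  step 6: ref 2 -> HIT, frames=[3,5,2] (faults so far: 4)
  step 7: ref 5 -> HIT, frames=[3,5,2] (faults so far: 4)
  step 8: ref 5 -> HIT, frames=[3,5,2] (faults so far: 4)
  step 9: ref 3 -> HIT, frames=[3,5,2] (faults so far: 4)
  step 10: ref 5 -> HIT, frames=[3,5,2] (faults so far: 4)
  step 11: ref 2 -> HIT, frames=[3,5,2] (faults so far: 4)
  step 12: ref 5 -> HIT, frames=[3,5,2] (faults so far: 4)
  step 13: ref 3 -> HIT, frames=[3,5,2] (faults so far: 4)
  step 14: ref 3 -> HIT, frames=[3,5,2] (faults so far: 4)
  Optimal total faults: 4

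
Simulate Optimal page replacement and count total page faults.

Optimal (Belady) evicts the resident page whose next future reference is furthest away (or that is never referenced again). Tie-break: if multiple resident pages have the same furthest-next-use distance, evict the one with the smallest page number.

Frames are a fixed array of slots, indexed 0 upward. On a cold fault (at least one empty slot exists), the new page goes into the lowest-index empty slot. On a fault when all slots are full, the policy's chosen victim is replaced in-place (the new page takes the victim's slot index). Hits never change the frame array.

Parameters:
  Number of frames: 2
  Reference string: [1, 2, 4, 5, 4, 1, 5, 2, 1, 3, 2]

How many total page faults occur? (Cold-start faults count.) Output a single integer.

Answer: 7

Derivation:
Step 0: ref 1 → FAULT, frames=[1,-]
Step 1: ref 2 → FAULT, frames=[1,2]
Step 2: ref 4 → FAULT (evict 2), frames=[1,4]
Step 3: ref 5 → FAULT (evict 1), frames=[5,4]
Step 4: ref 4 → HIT, frames=[5,4]
Step 5: ref 1 → FAULT (evict 4), frames=[5,1]
Step 6: ref 5 → HIT, frames=[5,1]
Step 7: ref 2 → FAULT (evict 5), frames=[2,1]
Step 8: ref 1 → HIT, frames=[2,1]
Step 9: ref 3 → FAULT (evict 1), frames=[2,3]
Step 10: ref 2 → HIT, frames=[2,3]
Total faults: 7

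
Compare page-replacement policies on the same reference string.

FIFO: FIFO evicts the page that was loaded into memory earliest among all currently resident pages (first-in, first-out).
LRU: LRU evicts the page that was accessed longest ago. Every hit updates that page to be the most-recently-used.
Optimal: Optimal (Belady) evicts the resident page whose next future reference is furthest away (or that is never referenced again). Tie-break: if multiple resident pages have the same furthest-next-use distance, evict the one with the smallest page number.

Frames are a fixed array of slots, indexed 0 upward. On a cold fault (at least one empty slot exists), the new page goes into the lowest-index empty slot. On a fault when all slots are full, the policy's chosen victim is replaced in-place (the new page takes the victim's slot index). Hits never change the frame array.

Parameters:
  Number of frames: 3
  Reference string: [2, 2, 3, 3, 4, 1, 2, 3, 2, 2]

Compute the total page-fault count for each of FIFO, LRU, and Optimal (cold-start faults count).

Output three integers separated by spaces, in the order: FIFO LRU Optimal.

--- FIFO ---
  step 0: ref 2 -> FAULT, frames=[2,-,-] (faults so far: 1)
  step 1: ref 2 -> HIT, frames=[2,-,-] (faults so far: 1)
  step 2: ref 3 -> FAULT, frames=[2,3,-] (faults so far: 2)
  step 3: ref 3 -> HIT, frames=[2,3,-] (faults so far: 2)
  step 4: ref 4 -> FAULT, frames=[2,3,4] (faults so far: 3)
  step 5: ref 1 -> FAULT, evict 2, frames=[1,3,4] (faults so far: 4)
  step 6: ref 2 -> FAULT, evict 3, frames=[1,2,4] (faults so far: 5)
  step 7: ref 3 -> FAULT, evict 4, frames=[1,2,3] (faults so far: 6)
  step 8: ref 2 -> HIT, frames=[1,2,3] (faults so far: 6)
  step 9: ref 2 -> HIT, frames=[1,2,3] (faults so far: 6)
  FIFO total faults: 6
--- LRU ---
  step 0: ref 2 -> FAULT, frames=[2,-,-] (faults so far: 1)
  step 1: ref 2 -> HIT, frames=[2,-,-] (faults so far: 1)
  step 2: ref 3 -> FAULT, frames=[2,3,-] (faults so far: 2)
  step 3: ref 3 -> HIT, frames=[2,3,-] (faults so far: 2)
  step 4: ref 4 -> FAULT, frames=[2,3,4] (faults so far: 3)
  step 5: ref 1 -> FAULT, evict 2, frames=[1,3,4] (faults so far: 4)
  step 6: ref 2 -> FAULT, evict 3, frames=[1,2,4] (faults so far: 5)
  step 7: ref 3 -> FAULT, evict 4, frames=[1,2,3] (faults so far: 6)
  step 8: ref 2 -> HIT, frames=[1,2,3] (faults so far: 6)
  step 9: ref 2 -> HIT, frames=[1,2,3] (faults so far: 6)
  LRU total faults: 6
--- Optimal ---
  step 0: ref 2 -> FAULT, frames=[2,-,-] (faults so far: 1)
  step 1: ref 2 -> HIT, frames=[2,-,-] (faults so far: 1)
  step 2: ref 3 -> FAULT, frames=[2,3,-] (faults so far: 2)
  step 3: ref 3 -> HIT, frames=[2,3,-] (faults so far: 2)
  step 4: ref 4 -> FAULT, frames=[2,3,4] (faults so far: 3)
  step 5: ref 1 -> FAULT, evict 4, frames=[2,3,1] (faults so far: 4)
  step 6: ref 2 -> HIT, frames=[2,3,1] (faults so far: 4)
  step 7: ref 3 -> HIT, frames=[2,3,1] (faults so far: 4)
  step 8: ref 2 -> HIT, frames=[2,3,1] (faults so far: 4)
  step 9: ref 2 -> HIT, frames=[2,3,1] (faults so far: 4)
  Optimal total faults: 4

Answer: 6 6 4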